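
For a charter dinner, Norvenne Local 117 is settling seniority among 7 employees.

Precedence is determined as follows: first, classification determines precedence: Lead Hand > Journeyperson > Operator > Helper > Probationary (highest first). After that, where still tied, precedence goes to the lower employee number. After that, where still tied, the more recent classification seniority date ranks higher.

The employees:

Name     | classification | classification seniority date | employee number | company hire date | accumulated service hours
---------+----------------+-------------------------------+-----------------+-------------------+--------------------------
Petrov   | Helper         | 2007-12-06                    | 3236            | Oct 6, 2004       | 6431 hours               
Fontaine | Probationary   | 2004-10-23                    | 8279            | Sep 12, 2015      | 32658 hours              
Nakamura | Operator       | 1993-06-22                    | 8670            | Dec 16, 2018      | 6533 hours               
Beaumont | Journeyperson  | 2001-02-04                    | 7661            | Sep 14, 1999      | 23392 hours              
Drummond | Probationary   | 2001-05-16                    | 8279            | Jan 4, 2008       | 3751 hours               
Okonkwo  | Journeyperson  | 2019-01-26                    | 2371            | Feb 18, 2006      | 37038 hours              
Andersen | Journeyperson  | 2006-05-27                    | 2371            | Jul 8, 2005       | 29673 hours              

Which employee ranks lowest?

Drummond

By classification: Okonkwo, Andersen and Beaumont (Journeyperson); then Nakamura (Operator); then Petrov (Helper); then Fontaine and Drummond (Probationary).
Among Okonkwo, Andersen and Beaumont, by employee number (lower first): Okonkwo and Andersen (2371) before Beaumont (7661).
Among Okonkwo and Andersen, by classification seniority date (later first): Okonkwo (2019-01-26) before Andersen (2006-05-27).
Fontaine and Drummond both have employee number 8279, so the next rule applies.
Among Fontaine and Drummond, by classification seniority date (later first): Fontaine (2004-10-23) before Drummond (2001-05-16).
Order: Okonkwo, Andersen, Beaumont, Nakamura, Petrov, Fontaine, Drummond.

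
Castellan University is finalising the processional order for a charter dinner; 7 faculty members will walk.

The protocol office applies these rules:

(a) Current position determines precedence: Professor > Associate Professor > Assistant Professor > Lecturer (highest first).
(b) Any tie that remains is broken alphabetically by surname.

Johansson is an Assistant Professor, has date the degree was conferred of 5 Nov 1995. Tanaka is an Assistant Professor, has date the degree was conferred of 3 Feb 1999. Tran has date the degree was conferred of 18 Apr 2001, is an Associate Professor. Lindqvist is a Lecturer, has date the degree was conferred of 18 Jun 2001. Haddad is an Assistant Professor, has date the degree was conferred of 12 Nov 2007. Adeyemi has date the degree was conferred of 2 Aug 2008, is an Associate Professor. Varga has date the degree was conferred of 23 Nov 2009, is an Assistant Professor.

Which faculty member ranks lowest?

By current position: Adeyemi and Tran (Associate Professor); then Haddad, Johansson, Tanaka and Varga (Assistant Professor); then Lindqvist (Lecturer).
Among Adeyemi and Tran, alphabetically by surname: Adeyemi before Tran.
Among Haddad, Johansson, Tanaka and Varga, alphabetically by surname: Haddad before Johansson before Tanaka before Varga.
Order: Adeyemi, Tran, Haddad, Johansson, Tanaka, Varga, Lindqvist.

Lindqvist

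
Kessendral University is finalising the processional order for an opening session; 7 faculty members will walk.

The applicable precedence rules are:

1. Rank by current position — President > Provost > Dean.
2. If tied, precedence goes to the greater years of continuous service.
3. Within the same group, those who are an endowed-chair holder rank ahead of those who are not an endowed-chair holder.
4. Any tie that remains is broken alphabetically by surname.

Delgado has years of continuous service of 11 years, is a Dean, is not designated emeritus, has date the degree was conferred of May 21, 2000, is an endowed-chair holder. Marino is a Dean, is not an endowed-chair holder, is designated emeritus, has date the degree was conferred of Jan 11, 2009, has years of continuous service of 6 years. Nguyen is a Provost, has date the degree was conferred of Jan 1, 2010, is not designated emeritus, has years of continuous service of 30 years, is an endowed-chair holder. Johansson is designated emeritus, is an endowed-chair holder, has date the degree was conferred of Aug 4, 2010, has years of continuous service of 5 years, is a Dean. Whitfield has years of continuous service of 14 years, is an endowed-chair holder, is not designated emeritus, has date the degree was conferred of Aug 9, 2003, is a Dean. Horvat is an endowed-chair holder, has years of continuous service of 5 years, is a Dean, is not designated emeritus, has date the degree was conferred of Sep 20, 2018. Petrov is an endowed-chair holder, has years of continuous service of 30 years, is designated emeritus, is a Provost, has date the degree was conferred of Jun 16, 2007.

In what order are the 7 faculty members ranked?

By current position: Nguyen and Petrov (Provost); then Whitfield, Delgado, Marino, Horvat and Johansson (Dean).
Nguyen and Petrov both have years of continuous service 30 years, so the next rule applies.
Nguyen and Petrov are each an endowed-chair holder, so the next rule applies.
Among Nguyen and Petrov, alphabetically by surname: Nguyen before Petrov.
Among Whitfield, Delgado, Marino, Horvat and Johansson, by years of continuous service (higher first): Whitfield (14 years) before Delgado (11 years) before Marino (6 years) before Horvat and Johansson (5 years).
Horvat and Johansson are each an endowed-chair holder, so the next rule applies.
Among Horvat and Johansson, alphabetically by surname: Horvat before Johansson.
Full order: Nguyen, Petrov, Whitfield, Delgado, Marino, Horvat, Johansson.

Nguyen, Petrov, Whitfield, Delgado, Marino, Horvat, Johansson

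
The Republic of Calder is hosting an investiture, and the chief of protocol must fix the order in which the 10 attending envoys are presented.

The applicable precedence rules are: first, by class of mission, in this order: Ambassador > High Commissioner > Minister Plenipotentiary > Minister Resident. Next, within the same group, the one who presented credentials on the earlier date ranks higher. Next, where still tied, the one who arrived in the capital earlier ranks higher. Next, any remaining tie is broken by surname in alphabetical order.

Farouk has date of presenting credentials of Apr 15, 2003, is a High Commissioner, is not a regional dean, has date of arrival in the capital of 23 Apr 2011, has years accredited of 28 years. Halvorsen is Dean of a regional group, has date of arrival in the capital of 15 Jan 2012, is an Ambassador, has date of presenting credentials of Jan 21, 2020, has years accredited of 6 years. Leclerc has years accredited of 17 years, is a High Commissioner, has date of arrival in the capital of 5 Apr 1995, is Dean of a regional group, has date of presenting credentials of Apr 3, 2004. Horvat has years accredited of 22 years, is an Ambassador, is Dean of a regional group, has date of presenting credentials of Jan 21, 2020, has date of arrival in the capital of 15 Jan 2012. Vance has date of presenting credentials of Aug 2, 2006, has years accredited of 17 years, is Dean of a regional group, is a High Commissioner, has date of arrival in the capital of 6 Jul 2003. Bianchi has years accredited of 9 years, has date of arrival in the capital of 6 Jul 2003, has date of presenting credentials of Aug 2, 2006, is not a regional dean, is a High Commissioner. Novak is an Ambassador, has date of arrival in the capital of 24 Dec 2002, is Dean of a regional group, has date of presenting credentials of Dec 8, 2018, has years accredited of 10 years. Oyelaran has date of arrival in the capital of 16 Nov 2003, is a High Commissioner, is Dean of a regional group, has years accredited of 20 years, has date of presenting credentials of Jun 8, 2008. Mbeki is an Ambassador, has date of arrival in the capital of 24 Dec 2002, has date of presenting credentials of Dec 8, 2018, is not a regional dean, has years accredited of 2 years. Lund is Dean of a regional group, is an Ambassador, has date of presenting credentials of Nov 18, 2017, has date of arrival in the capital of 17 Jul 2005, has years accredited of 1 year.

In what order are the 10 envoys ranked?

By class of mission: Lund, Mbeki, Novak, Halvorsen and Horvat (Ambassador); then Farouk, Leclerc, Bianchi, Vance and Oyelaran (High Commissioner).
Among Lund, Mbeki, Novak, Halvorsen and Horvat, by date of presenting credentials (earlier first): Lund (Nov 18, 2017) before Mbeki and Novak (Dec 8, 2018) before Halvorsen and Horvat (Jan 21, 2020).
Mbeki and Novak both have date of arrival in the capital 24 Dec 2002, so the next rule applies.
Among Mbeki and Novak, alphabetically by surname: Mbeki before Novak.
Halvorsen and Horvat both have date of arrival in the capital 15 Jan 2012, so the next rule applies.
Among Halvorsen and Horvat, alphabetically by surname: Halvorsen before Horvat.
Among Farouk, Leclerc, Bianchi, Vance and Oyelaran, by date of presenting credentials (earlier first): Farouk (Apr 15, 2003) before Leclerc (Apr 3, 2004) before Bianchi and Vance (Aug 2, 2006) before Oyelaran (Jun 8, 2008).
Bianchi and Vance both have date of arrival in the capital 6 Jul 2003, so the next rule applies.
Among Bianchi and Vance, alphabetically by surname: Bianchi before Vance.
Full order: Lund, Mbeki, Novak, Halvorsen, Horvat, Farouk, Leclerc, Bianchi, Vance, Oyelaran.

Lund, Mbeki, Novak, Halvorsen, Horvat, Farouk, Leclerc, Bianchi, Vance, Oyelaran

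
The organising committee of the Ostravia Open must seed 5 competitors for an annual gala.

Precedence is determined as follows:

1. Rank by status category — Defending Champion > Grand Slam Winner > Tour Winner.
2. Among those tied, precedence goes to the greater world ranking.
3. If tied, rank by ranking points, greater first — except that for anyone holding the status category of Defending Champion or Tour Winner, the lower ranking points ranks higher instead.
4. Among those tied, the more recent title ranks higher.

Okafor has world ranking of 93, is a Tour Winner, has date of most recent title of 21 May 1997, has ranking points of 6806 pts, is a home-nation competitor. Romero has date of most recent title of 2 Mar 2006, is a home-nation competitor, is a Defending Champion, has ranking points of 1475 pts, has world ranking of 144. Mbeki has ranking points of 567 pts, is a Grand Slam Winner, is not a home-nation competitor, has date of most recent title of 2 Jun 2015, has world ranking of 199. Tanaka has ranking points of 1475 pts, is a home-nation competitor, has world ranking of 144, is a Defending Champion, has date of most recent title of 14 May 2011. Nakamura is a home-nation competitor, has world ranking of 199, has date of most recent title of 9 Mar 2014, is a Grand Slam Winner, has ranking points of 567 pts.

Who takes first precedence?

Tanaka

By status category: Tanaka and Romero (Defending Champion); then Mbeki and Nakamura (Grand Slam Winner); then Okafor (Tour Winner).
Tanaka and Romero both have world ranking 144, so the next rule applies.
Tanaka and Romero both have ranking points 1475 pts, so the next rule applies.
Among Tanaka and Romero, by date of most recent title (later first): Tanaka (14 May 2011) before Romero (2 Mar 2006).
Mbeki and Nakamura both have world ranking 199, so the next rule applies.
Mbeki and Nakamura both have ranking points 567 pts, so the next rule applies.
Among Mbeki and Nakamura, by date of most recent title (later first): Mbeki (2 Jun 2015) before Nakamura (9 Mar 2014).
Order: Tanaka, Romero, Mbeki, Nakamura, Okafor.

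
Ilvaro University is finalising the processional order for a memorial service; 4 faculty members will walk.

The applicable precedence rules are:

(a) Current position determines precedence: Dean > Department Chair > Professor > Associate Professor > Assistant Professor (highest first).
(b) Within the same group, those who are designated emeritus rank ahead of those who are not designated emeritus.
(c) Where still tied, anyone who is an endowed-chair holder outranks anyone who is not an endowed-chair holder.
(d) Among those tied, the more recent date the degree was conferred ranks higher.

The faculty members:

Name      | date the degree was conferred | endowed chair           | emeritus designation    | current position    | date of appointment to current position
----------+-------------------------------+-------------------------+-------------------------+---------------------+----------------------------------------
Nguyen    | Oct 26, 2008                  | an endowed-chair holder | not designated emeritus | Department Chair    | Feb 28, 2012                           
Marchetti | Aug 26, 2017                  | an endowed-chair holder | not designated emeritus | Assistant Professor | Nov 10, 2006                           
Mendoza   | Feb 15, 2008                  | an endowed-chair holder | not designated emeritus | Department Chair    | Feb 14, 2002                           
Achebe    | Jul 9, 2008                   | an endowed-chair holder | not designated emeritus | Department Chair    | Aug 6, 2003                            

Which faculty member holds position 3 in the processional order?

By current position: Nguyen, Achebe and Mendoza (Department Chair); then Marchetti (Assistant Professor).
Nguyen, Achebe and Mendoza are each not designated emeritus, so the next rule applies.
Nguyen, Achebe and Mendoza are each an endowed-chair holder, so the next rule applies.
Among Nguyen, Achebe and Mendoza, by date the degree was conferred (later first): Nguyen (Oct 26, 2008) before Achebe (Jul 9, 2008) before Mendoza (Feb 15, 2008).
Order: Nguyen, Achebe, Mendoza, Marchetti.

Mendoza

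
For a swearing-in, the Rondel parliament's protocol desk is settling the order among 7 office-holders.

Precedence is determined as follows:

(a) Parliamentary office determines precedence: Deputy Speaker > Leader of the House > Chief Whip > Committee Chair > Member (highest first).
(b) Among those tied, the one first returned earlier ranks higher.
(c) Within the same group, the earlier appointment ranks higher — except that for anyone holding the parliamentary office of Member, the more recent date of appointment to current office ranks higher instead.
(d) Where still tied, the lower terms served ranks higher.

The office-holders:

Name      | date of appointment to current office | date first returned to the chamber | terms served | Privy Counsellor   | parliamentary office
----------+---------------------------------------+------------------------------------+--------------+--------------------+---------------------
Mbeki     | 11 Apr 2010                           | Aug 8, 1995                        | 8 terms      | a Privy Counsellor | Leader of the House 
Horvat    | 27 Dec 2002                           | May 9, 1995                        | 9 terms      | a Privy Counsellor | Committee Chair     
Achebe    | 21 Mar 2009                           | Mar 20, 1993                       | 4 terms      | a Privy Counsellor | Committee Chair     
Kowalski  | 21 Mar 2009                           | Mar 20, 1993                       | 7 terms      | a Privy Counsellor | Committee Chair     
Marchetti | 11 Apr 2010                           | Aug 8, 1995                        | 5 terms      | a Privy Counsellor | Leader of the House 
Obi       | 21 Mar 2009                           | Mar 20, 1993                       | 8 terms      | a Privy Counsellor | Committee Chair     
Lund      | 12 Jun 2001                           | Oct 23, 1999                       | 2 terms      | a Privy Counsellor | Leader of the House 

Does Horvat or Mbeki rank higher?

Mbeki

By parliamentary office: Marchetti, Mbeki and Lund (Leader of the House); then Achebe, Kowalski, Obi and Horvat (Committee Chair).
Among Marchetti, Mbeki and Lund, by date first returned to the chamber (earlier first): Marchetti and Mbeki (Aug 8, 1995) before Lund (Oct 23, 1999).
Marchetti and Mbeki both have date of appointment to current office 11 Apr 2010, so the next rule applies.
Among Marchetti and Mbeki, by terms served (lower first): Marchetti (5 terms) before Mbeki (8 terms).
Among Achebe, Kowalski, Obi and Horvat, by date first returned to the chamber (earlier first): Achebe, Kowalski and Obi (Mar 20, 1993) before Horvat (May 9, 1995).
Achebe, Kowalski and Obi all have date of appointment to current office 21 Mar 2009, so the next rule applies.
Among Achebe, Kowalski and Obi, by terms served (lower first): Achebe (4 terms) before Kowalski (7 terms) before Obi (8 terms).
So Mbeki takes precedence.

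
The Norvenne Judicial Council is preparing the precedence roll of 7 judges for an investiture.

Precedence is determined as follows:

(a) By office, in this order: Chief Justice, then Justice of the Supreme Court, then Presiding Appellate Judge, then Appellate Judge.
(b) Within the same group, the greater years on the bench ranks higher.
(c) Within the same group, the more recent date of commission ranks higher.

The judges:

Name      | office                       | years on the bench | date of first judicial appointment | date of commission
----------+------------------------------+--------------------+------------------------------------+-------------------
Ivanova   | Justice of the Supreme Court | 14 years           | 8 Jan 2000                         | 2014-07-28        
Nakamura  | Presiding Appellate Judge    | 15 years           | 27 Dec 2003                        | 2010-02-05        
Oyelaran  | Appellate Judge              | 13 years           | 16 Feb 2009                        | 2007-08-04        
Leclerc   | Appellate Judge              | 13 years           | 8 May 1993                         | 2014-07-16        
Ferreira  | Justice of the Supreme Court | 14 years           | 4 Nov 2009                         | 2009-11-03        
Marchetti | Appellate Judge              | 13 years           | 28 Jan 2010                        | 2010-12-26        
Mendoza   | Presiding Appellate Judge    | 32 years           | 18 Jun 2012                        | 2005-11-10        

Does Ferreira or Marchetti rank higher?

Ferreira

By office: Ivanova and Ferreira (Justice of the Supreme Court); then Mendoza and Nakamura (Presiding Appellate Judge); then Leclerc, Marchetti and Oyelaran (Appellate Judge).
Ivanova and Ferreira both have years on the bench 14 years, so the next rule applies.
Among Ivanova and Ferreira, by date of commission (later first): Ivanova (2014-07-28) before Ferreira (2009-11-03).
Among Mendoza and Nakamura, by years on the bench (higher first): Mendoza (32 years) before Nakamura (15 years).
Leclerc, Marchetti and Oyelaran all have years on the bench 13 years, so the next rule applies.
Among Leclerc, Marchetti and Oyelaran, by date of commission (later first): Leclerc (2014-07-16) before Marchetti (2010-12-26) before Oyelaran (2007-08-04).
So Ferreira takes precedence.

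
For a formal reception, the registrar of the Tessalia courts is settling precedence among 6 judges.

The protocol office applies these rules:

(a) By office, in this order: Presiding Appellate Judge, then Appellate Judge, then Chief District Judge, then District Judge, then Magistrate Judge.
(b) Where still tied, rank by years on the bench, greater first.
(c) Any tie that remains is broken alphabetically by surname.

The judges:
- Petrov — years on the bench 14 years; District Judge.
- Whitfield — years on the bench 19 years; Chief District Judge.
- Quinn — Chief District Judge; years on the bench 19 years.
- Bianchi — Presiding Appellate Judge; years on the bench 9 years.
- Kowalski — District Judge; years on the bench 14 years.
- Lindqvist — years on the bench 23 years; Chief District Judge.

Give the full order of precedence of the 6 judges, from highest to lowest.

By office: Bianchi (Presiding Appellate Judge); then Lindqvist, Quinn and Whitfield (Chief District Judge); then Kowalski and Petrov (District Judge).
Among Lindqvist, Quinn and Whitfield, by years on the bench (higher first): Lindqvist (23 years) before Quinn and Whitfield (19 years).
Among Quinn and Whitfield, alphabetically by surname: Quinn before Whitfield.
Kowalski and Petrov both have years on the bench 14 years, so the next rule applies.
Among Kowalski and Petrov, alphabetically by surname: Kowalski before Petrov.
Full order: Bianchi, Lindqvist, Quinn, Whitfield, Kowalski, Petrov.

Bianchi, Lindqvist, Quinn, Whitfield, Kowalski, Petrov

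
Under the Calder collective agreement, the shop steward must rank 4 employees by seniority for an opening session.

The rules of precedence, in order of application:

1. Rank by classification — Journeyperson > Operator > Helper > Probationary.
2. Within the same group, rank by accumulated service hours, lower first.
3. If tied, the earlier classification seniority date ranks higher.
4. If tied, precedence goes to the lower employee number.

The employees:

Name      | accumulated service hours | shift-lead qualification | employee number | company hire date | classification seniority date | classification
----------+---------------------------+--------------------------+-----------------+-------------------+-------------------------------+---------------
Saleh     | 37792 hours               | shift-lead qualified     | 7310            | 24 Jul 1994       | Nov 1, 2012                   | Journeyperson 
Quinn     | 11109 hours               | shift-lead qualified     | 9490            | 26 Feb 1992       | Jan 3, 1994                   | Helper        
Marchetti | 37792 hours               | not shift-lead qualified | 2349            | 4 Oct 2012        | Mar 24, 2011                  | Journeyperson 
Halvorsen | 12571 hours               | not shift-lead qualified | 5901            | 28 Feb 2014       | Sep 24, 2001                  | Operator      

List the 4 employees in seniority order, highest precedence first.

By classification: Marchetti and Saleh (Journeyperson); then Halvorsen (Operator); then Quinn (Helper).
Marchetti and Saleh both have accumulated service hours 37792 hours, so the next rule applies.
Among Marchetti and Saleh, by classification seniority date (earlier first): Marchetti (Mar 24, 2011) before Saleh (Nov 1, 2012).
Full order: Marchetti, Saleh, Halvorsen, Quinn.

Marchetti, Saleh, Halvorsen, Quinn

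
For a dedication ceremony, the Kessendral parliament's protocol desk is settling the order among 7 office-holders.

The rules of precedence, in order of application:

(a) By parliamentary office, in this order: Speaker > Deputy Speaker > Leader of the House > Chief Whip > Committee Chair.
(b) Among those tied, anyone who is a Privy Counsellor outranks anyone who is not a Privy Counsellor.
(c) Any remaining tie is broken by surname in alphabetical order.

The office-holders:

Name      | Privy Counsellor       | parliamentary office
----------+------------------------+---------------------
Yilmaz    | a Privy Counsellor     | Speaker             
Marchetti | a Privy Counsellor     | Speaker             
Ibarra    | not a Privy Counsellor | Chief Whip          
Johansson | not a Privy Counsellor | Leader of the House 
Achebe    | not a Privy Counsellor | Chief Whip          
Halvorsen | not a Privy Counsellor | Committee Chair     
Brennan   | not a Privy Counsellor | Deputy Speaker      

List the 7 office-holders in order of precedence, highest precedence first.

By parliamentary office: Marchetti and Yilmaz (Speaker); then Brennan (Deputy Speaker); then Johansson (Leader of the House); then Achebe and Ibarra (Chief Whip); then Halvorsen (Committee Chair).
Marchetti and Yilmaz are each a Privy Counsellor, so the next rule applies.
Among Marchetti and Yilmaz, alphabetically by surname: Marchetti before Yilmaz.
Achebe and Ibarra are each not a Privy Counsellor, so the next rule applies.
Among Achebe and Ibarra, alphabetically by surname: Achebe before Ibarra.
Full order: Marchetti, Yilmaz, Brennan, Johansson, Achebe, Ibarra, Halvorsen.

Marchetti, Yilmaz, Brennan, Johansson, Achebe, Ibarra, Halvorsen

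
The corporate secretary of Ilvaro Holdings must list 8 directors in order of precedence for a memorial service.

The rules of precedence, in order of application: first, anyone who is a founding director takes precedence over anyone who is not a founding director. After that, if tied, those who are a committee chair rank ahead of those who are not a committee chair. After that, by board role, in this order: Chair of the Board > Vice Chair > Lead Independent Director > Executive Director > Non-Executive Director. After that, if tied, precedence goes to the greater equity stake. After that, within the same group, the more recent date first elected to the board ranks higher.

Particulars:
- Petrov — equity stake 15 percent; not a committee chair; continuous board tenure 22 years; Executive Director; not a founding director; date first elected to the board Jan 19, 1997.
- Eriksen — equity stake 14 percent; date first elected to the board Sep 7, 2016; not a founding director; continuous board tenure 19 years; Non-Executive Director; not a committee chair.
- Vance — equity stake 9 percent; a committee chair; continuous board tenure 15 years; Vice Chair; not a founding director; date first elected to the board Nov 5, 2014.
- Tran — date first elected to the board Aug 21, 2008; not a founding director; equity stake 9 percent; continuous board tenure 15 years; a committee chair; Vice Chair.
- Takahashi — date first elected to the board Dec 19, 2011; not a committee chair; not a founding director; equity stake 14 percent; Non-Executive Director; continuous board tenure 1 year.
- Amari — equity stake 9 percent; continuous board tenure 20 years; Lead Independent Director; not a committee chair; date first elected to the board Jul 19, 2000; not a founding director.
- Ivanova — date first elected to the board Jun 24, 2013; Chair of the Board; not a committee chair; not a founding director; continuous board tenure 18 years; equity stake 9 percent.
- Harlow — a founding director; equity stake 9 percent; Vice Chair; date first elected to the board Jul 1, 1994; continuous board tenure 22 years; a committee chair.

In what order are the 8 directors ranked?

By the first rule: Harlow (a founding director); then Vance, Tran, Ivanova, Amari, Petrov, Eriksen and Takahashi (each not a founding director).
Among Vance, Tran, Ivanova, Amari, Petrov, Eriksen and Takahashi, a committee chair before not a committee chair: Vance and Tran (a committee chair) before Ivanova, Amari, Petrov, Eriksen and Takahashi (not a committee chair).
Vance and Tran are each Vice Chair, so the next rule applies.
Vance and Tran both have equity stake 9 percent, so the next rule applies.
Among Vance and Tran, by date first elected to the board (later first): Vance (Nov 5, 2014) before Tran (Aug 21, 2008).
Among Ivanova, Amari, Petrov, Eriksen and Takahashi, by board role: Ivanova (Chair of the Board) before Amari (Lead Independent Director) before Petrov (Executive Director) before Eriksen and Takahashi (Non-Executive Director).
Eriksen and Takahashi both have equity stake 14 percent, so the next rule applies.
Among Eriksen and Takahashi, by date first elected to the board (later first): Eriksen (Sep 7, 2016) before Takahashi (Dec 19, 2011).
Full order: Harlow, Vance, Tran, Ivanova, Amari, Petrov, Eriksen, Takahashi.

Harlow, Vance, Tran, Ivanova, Amari, Petrov, Eriksen, Takahashi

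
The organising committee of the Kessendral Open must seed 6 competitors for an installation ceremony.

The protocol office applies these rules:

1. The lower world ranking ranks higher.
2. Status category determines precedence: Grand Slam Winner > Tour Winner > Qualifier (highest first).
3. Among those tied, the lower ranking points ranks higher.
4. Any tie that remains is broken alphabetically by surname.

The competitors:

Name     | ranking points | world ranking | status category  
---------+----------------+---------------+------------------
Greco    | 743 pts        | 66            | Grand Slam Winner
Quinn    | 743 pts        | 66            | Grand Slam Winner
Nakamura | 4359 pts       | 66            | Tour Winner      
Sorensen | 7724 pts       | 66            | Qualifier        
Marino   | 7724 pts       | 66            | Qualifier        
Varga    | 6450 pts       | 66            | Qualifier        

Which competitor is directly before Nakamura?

Quinn

By world ranking (lower first): Greco, Quinn, Nakamura, Varga, Marino and Sorensen (each 66).
Among Greco, Quinn, Nakamura, Varga, Marino and Sorensen, by status category: Greco and Quinn (Grand Slam Winner) before Nakamura (Tour Winner) before Varga, Marino and Sorensen (Qualifier).
Greco and Quinn both have ranking points 743 pts, so the next rule applies.
Among Greco and Quinn, alphabetically by surname: Greco before Quinn.
Among Varga, Marino and Sorensen, by ranking points (lower first): Varga (6450 pts) before Marino and Sorensen (7724 pts).
Among Marino and Sorensen, alphabetically by surname: Marino before Sorensen.
Order: Greco, Quinn, Nakamura, Varga, Marino, Sorensen.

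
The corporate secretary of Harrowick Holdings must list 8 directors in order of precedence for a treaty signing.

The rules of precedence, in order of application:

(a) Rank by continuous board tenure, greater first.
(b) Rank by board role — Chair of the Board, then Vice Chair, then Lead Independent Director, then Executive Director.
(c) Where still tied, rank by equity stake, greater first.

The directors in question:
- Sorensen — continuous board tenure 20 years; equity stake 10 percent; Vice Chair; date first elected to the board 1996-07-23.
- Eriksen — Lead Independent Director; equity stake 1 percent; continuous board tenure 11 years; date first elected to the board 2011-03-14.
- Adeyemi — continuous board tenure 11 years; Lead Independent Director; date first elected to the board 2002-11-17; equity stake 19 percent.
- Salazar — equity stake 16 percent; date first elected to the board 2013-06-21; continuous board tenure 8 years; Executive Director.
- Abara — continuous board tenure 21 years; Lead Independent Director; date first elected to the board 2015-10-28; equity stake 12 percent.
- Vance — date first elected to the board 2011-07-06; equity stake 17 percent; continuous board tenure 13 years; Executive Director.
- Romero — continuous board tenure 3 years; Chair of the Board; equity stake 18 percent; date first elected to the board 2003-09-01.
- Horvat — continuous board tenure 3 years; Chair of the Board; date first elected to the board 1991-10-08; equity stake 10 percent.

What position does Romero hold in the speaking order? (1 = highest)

By continuous board tenure (higher first): Abara (21 years); then Sorensen (20 years); then Vance (13 years); then Adeyemi and Eriksen (both 11 years); then Salazar (8 years); then Romero and Horvat (both 3 years).
Adeyemi and Eriksen are each Lead Independent Director, so the next rule applies.
Among Adeyemi and Eriksen, by equity stake (higher first): Adeyemi (19 percent) before Eriksen (1 percent).
Romero and Horvat are each Chair of the Board, so the next rule applies.
Among Romero and Horvat, by equity stake (higher first): Romero (18 percent) before Horvat (10 percent).
Order: Abara, Sorensen, Vance, Adeyemi, Eriksen, Salazar, Romero, Horvat. So position 7.

7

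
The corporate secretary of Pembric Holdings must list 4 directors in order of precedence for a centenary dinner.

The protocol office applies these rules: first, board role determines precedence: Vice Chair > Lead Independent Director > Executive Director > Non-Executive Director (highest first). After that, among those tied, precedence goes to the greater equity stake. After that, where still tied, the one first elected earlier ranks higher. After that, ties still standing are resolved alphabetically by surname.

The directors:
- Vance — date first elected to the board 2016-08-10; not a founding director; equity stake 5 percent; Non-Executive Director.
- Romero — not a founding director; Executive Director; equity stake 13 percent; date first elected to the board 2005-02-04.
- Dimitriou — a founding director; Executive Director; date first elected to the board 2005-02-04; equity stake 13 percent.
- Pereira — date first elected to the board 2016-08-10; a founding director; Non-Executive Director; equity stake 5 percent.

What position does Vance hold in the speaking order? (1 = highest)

4

By board role: Dimitriou and Romero (Executive Director); then Pereira and Vance (Non-Executive Director).
Dimitriou and Romero both have equity stake 13 percent, so the next rule applies.
Dimitriou and Romero both have date first elected to the board 2005-02-04, so the next rule applies.
Among Dimitriou and Romero, alphabetically by surname: Dimitriou before Romero.
Pereira and Vance both have equity stake 5 percent, so the next rule applies.
Pereira and Vance both have date first elected to the board 2016-08-10, so the next rule applies.
Among Pereira and Vance, alphabetically by surname: Pereira before Vance.
Order: Dimitriou, Romero, Pereira, Vance. So position 4.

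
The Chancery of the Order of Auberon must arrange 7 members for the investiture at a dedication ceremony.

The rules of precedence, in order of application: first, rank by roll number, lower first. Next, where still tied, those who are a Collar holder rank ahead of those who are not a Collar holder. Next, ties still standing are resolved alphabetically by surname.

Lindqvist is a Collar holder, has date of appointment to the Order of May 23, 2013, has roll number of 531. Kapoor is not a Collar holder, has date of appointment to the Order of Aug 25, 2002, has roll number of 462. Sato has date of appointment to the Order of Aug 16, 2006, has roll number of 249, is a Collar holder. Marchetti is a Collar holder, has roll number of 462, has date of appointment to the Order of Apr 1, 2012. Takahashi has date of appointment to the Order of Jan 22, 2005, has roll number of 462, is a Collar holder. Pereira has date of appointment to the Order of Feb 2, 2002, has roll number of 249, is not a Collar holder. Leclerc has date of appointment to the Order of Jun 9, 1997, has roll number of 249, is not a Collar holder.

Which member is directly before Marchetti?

By roll number (lower first): Sato, Leclerc and Pereira (each 249); then Marchetti, Takahashi and Kapoor (each 462); then Lindqvist (531).
Among Sato, Leclerc and Pereira, a Collar holder before not a Collar holder: Sato (a Collar holder) before Leclerc and Pereira (not a Collar holder).
Among Leclerc and Pereira, alphabetically by surname: Leclerc before Pereira.
Among Marchetti, Takahashi and Kapoor, a Collar holder before not a Collar holder: Marchetti and Takahashi (a Collar holder) before Kapoor (not a Collar holder).
Among Marchetti and Takahashi, alphabetically by surname: Marchetti before Takahashi.
Order: Sato, Leclerc, Pereira, Marchetti, Takahashi, Kapoor, Lindqvist.

Pereira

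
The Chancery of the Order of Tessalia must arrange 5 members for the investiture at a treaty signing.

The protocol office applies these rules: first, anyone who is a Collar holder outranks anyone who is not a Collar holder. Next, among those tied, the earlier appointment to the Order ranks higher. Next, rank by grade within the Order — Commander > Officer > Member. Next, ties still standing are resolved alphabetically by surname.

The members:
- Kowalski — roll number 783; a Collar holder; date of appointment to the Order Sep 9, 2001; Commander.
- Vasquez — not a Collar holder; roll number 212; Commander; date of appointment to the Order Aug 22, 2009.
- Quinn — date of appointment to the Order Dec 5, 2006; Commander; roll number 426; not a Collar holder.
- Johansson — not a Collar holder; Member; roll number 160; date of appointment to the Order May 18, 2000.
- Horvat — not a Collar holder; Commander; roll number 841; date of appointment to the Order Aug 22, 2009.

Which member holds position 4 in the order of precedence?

Horvat

By the first rule: Kowalski (a Collar holder); then Johansson, Quinn, Horvat and Vasquez (each not a Collar holder).
Among Johansson, Quinn, Horvat and Vasquez, by date of appointment to the Order (earlier first): Johansson (May 18, 2000) before Quinn (Dec 5, 2006) before Horvat and Vasquez (Aug 22, 2009).
Horvat and Vasquez are each Commander, so the next rule applies.
Among Horvat and Vasquez, alphabetically by surname: Horvat before Vasquez.
Order: Kowalski, Johansson, Quinn, Horvat, Vasquez.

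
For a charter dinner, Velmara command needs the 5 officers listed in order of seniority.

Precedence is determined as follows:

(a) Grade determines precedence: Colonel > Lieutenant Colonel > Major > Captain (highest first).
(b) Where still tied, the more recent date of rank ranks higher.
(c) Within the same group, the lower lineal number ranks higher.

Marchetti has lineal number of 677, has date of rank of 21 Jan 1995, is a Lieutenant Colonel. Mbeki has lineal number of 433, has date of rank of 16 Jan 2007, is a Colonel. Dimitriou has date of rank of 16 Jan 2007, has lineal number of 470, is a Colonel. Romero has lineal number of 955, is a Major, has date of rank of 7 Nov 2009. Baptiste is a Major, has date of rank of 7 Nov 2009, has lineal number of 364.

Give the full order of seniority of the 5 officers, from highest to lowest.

Mbeki, Dimitriou, Marchetti, Baptiste, Romero

By grade: Mbeki and Dimitriou (Colonel); then Marchetti (Lieutenant Colonel); then Baptiste and Romero (Major).
Mbeki and Dimitriou both have date of rank 16 Jan 2007, so the next rule applies.
Among Mbeki and Dimitriou, by lineal number (lower first): Mbeki (433) before Dimitriou (470).
Baptiste and Romero both have date of rank 7 Nov 2009, so the next rule applies.
Among Baptiste and Romero, by lineal number (lower first): Baptiste (364) before Romero (955).
Full order: Mbeki, Dimitriou, Marchetti, Baptiste, Romero.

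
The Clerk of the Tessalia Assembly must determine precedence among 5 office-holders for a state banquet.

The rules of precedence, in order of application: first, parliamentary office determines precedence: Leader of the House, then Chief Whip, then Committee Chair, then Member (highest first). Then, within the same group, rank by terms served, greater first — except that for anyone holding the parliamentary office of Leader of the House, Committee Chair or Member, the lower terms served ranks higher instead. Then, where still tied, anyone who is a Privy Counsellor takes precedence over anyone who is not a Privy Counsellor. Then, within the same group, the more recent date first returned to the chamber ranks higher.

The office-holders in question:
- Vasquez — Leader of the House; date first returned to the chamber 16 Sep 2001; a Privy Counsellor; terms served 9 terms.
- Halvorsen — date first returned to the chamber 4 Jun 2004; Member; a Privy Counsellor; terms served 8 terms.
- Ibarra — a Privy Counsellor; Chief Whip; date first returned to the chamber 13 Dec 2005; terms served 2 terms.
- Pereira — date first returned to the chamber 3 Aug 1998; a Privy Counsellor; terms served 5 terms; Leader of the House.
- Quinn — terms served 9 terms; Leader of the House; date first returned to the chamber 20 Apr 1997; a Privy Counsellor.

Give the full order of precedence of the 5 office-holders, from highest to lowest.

By parliamentary office: Pereira, Vasquez and Quinn (Leader of the House); then Ibarra (Chief Whip); then Halvorsen (Member).
Among Pereira, Vasquez and Quinn, by terms served (lower first) (reversed rule for this group): Pereira (5 terms) before Vasquez and Quinn (9 terms).
Vasquez and Quinn are each a Privy Counsellor, so the next rule applies.
Among Vasquez and Quinn, by date first returned to the chamber (later first): Vasquez (16 Sep 2001) before Quinn (20 Apr 1997).
Full order: Pereira, Vasquez, Quinn, Ibarra, Halvorsen.

Pereira, Vasquez, Quinn, Ibarra, Halvorsen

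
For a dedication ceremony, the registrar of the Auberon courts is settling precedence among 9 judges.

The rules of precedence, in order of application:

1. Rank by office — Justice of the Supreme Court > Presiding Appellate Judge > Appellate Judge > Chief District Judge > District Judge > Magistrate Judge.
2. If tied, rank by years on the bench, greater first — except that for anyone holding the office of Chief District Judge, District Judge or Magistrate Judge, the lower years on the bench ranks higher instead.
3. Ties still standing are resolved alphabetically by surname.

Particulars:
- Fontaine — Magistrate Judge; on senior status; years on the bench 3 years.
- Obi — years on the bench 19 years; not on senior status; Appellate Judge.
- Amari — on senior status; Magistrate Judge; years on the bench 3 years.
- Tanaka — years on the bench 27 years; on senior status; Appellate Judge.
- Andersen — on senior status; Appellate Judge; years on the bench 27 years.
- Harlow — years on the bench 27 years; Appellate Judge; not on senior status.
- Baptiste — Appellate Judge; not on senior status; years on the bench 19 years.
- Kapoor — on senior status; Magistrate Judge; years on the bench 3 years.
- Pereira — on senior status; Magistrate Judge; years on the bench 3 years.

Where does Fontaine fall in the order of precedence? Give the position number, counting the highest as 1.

7

By office: Andersen, Harlow, Tanaka, Baptiste and Obi (Appellate Judge); then Amari, Fontaine, Kapoor and Pereira (Magistrate Judge).
Among Andersen, Harlow, Tanaka, Baptiste and Obi, by years on the bench (higher first): Andersen, Harlow and Tanaka (27 years) before Baptiste and Obi (19 years).
Among Andersen, Harlow and Tanaka, alphabetically by surname: Andersen before Harlow before Tanaka.
Among Baptiste and Obi, alphabetically by surname: Baptiste before Obi.
Amari, Fontaine, Kapoor and Pereira all have years on the bench 3 years, so the next rule applies.
Among Amari, Fontaine, Kapoor and Pereira, alphabetically by surname: Amari before Fontaine before Kapoor before Pereira.
Order: Andersen, Harlow, Tanaka, Baptiste, Obi, Amari, Fontaine, Kapoor, Pereira. So position 7.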